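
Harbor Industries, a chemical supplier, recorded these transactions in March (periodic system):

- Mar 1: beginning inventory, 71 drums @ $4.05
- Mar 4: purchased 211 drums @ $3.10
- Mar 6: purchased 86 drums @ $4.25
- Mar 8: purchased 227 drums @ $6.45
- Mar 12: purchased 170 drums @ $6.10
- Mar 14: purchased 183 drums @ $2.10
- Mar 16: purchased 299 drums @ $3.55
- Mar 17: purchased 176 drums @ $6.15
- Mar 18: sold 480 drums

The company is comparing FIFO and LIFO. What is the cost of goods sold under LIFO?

COGS = $2,154.35

FIFO COGS: 71 @ $4.05 + 211 @ $3.10 + 86 @ $4.25 + 112 @ $6.45 = $2,029.55
LIFO COGS: 176 @ $6.15 + 299 @ $3.55 + 5 @ $2.10 = $2,154.35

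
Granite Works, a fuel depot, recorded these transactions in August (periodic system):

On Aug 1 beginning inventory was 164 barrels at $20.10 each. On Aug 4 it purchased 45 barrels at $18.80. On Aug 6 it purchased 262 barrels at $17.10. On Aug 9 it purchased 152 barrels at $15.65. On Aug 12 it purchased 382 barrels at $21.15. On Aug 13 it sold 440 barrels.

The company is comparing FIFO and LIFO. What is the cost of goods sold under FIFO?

COGS = $8,092.50

FIFO COGS: 164 @ $20.10 + 45 @ $18.80 + 231 @ $17.10 = $8,092.50
LIFO COGS: 382 @ $21.15 + 58 @ $15.65 = $8,987.00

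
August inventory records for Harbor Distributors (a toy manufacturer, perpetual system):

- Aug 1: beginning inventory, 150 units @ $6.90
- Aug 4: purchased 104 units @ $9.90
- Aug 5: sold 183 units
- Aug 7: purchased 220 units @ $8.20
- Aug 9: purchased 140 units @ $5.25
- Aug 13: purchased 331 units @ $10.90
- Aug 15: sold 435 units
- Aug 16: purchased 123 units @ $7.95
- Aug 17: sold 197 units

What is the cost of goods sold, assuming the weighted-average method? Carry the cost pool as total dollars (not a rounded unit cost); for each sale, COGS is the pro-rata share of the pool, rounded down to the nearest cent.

COGS = $7,017.28

After Aug 1: 150 on hand, pool $1,035.00 (≈ $6.9000 each)
After Aug 4: 254 on hand, pool $2,064.60 (≈ $8.1283 each)
Aug 5, sell 183: 183/254 × $2,064.60 → $1,487.48
After Aug 7: 291 on hand, pool $2,381.12 (≈ $8.1825 each)
After Aug 9: 431 on hand, pool $3,116.12 (≈ $7.2300 each)
After Aug 13: 762 on hand, pool $6,724.02 (≈ $8.8242 each)
Aug 15, sell 435: 435/762 × $6,724.02 → $3,838.51
After Aug 16: 450 on hand, pool $3,863.36 (≈ $8.5852 each)
Aug 17, sell 197: 197/450 × $3,863.36 → $1,691.29
Total COGS = $1,487.48 + $3,838.51 + $1,691.29 = $7,017.28
Ending inventory (cost pool remaining) = $2,172.07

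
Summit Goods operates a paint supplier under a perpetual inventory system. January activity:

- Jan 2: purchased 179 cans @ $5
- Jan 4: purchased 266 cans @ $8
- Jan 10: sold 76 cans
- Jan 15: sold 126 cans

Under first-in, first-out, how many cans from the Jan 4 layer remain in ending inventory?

Jan 10, 76 sold [FIFO — oldest first]: 76 @ $5 = $380
Jan 15, 126 sold [FIFO — oldest first]: 103 @ $5 + 23 @ $8 = $699
Total COGS = $380 + $699 = $1,079
Ending inventory: 243 @ $8 = $1,944

243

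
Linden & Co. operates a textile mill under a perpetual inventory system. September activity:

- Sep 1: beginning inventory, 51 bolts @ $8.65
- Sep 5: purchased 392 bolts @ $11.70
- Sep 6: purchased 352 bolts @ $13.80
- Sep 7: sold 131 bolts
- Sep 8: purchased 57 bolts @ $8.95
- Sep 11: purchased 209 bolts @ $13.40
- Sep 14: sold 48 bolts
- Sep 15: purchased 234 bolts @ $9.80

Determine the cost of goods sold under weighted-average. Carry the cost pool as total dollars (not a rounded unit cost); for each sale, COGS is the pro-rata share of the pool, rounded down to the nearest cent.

After Sep 1: 51 on hand, pool $441.15 (≈ $8.6500 each)
After Sep 5: 443 on hand, pool $5,027.55 (≈ $11.3489 each)
After Sep 6: 795 on hand, pool $9,885.15 (≈ $12.4342 each)
Sep 7, sell 131: 131/795 × $9,885.15 → $1,628.87
After Sep 8: 721 on hand, pool $8,766.43 (≈ $12.1587 each)
After Sep 11: 930 on hand, pool $11,567.03 (≈ $12.4377 each)
Sep 14, sell 48: 48/930 × $11,567.03 → $597.00
After Sep 15: 1116 on hand, pool $13,263.23 (≈ $11.8846 each)
Total COGS = $1,628.87 + $597.00 = $2,225.87
Ending inventory (cost pool remaining) = $13,263.23
Check: goods available $15,489.10 = COGS $2,225.87 + ending $13,263.23

COGS = $2,225.87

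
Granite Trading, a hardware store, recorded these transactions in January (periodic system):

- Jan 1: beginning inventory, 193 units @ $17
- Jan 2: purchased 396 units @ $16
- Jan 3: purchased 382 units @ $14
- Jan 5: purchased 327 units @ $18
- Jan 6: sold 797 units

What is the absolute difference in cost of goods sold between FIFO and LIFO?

FIFO COGS: 193 @ $17 + 396 @ $16 + 208 @ $14 = $12,529
LIFO COGS: 327 @ $18 + 382 @ $14 + 88 @ $16 = $12,642
Difference = |$12,529 − $12,642| = $113

$113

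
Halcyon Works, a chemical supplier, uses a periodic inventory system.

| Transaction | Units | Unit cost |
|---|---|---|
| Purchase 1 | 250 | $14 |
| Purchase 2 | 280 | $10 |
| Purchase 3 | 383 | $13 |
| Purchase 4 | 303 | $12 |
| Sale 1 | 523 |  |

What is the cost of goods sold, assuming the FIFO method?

Sale 1 (523) [FIFO — oldest first]: 250 @ $14 + 273 @ $10 = $6,230
Ending inventory: 7 @ $10 + 383 @ $13 + 303 @ $12 = $8,685

COGS = $6,230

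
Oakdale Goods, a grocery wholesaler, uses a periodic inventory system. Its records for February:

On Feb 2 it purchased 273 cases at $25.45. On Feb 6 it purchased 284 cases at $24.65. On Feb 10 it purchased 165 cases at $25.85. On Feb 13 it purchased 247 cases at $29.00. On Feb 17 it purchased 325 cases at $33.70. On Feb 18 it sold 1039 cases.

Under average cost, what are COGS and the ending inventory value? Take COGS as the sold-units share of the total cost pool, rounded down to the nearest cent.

COGS = $29,170.04; ending inventory = $7,159.16

Feb 18, sell 1039: 1039/1294 × $36,329.20 → $29,170.04
Ending inventory (cost pool remaining) = $7,159.16
Check: goods available $36,329.20 = COGS $29,170.04 + ending $7,159.16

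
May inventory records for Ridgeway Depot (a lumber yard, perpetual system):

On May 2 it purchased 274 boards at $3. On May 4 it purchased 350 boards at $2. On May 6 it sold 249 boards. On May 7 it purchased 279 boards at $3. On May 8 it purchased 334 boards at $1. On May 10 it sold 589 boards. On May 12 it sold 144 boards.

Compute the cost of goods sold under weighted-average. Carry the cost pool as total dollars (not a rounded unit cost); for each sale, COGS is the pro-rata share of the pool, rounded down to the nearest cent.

COGS = $2,154.69

After May 2: 274 on hand, pool $822.00 (≈ $3.0000 each)
After May 4: 624 on hand, pool $1,522.00 (≈ $2.4391 each)
May 6, sell 249: 249/624 × $1,522.00 → $607.33
After May 7: 654 on hand, pool $1,751.67 (≈ $2.6784 each)
After May 8: 988 on hand, pool $2,085.67 (≈ $2.1110 each)
May 10, sell 589: 589/988 × $2,085.67 → $1,243.38
May 12, sell 144: 144/399 × $842.29 → $303.98
Total COGS = $607.33 + $1,243.38 + $303.98 = $2,154.69
Ending inventory (cost pool remaining) = $538.31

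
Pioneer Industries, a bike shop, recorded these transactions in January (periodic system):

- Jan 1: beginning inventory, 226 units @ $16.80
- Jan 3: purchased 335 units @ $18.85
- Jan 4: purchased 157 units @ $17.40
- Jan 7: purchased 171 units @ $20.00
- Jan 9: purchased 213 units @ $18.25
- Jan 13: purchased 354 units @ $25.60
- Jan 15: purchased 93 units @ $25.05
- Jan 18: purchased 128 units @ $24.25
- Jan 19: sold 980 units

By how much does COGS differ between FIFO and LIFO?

$4,244.60

FIFO COGS: 226 @ $16.80 + 335 @ $18.85 + 157 @ $17.40 + 171 @ $20.00 + 91 @ $18.25 = $17,924.10
LIFO COGS: 128 @ $24.25 + 93 @ $25.05 + 354 @ $25.60 + 213 @ $18.25 + 171 @ $20.00 + 21 @ $17.40 = $22,168.70
Difference = |$17,924.10 − $22,168.70| = $4,244.60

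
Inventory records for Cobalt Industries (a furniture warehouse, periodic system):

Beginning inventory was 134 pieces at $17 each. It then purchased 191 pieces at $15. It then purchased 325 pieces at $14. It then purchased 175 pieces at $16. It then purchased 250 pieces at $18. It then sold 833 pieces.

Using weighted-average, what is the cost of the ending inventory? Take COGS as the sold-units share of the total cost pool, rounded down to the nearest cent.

Ending inventory = $3,825.41

Sale 1, sell 833: 833/1075 × $16,993.00 → $13,167.59
Ending inventory (cost pool remaining) = $3,825.41
Check: goods available $16,993.00 = COGS $13,167.59 + ending $3,825.41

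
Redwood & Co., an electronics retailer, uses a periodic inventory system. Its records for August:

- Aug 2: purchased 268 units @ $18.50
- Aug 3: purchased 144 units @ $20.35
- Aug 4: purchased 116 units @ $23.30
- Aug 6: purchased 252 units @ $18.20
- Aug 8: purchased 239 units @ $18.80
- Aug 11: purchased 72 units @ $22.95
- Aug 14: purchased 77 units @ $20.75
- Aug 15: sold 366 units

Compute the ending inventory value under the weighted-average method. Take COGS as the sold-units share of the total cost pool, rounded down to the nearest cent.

Aug 15, sell 366: 366/1168 × $22,920.95 → $7,182.42
Ending inventory (cost pool remaining) = $15,738.53
Check: goods available $22,920.95 = COGS $7,182.42 + ending $15,738.53

Ending inventory = $15,738.53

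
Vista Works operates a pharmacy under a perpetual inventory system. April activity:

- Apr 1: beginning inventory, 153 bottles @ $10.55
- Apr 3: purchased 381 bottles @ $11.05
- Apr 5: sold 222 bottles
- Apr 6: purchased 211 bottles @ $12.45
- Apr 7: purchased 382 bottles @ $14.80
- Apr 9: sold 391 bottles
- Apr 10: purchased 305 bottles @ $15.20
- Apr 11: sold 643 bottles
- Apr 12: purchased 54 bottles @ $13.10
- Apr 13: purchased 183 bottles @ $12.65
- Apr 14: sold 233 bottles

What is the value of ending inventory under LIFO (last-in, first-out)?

Apr 5, 222 sold [LIFO — newest first]: 222 @ $11.05 = $2,453.10
Apr 9, 391 sold [LIFO — newest first]: 382 @ $14.80 + 9 @ $12.45 = $5,765.65
Apr 11, 643 sold [LIFO — newest first]: 305 @ $15.20 + 202 @ $12.45 + 136 @ $11.05 = $8,653.70
Apr 14, 233 sold [LIFO — newest first]: 183 @ $12.65 + 50 @ $13.10 = $2,969.95
Total COGS = $2,453.10 + $5,765.65 + $8,653.70 + $2,969.95 = $19,842.40
Ending inventory: 153 @ $10.55 + 23 @ $11.05 + 4 @ $13.10 = $1,920.70

Ending inventory = $1,920.70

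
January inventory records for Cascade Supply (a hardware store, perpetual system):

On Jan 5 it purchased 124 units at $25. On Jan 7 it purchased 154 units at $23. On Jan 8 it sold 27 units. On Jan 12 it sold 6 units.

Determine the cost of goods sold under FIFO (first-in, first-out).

COGS = $825

Jan 8, 27 sold [FIFO — oldest first]: 27 @ $25 = $675
Jan 12, 6 sold [FIFO — oldest first]: 6 @ $25 = $150
Total COGS = $675 + $150 = $825
Ending inventory: 91 @ $25 + 154 @ $23 = $5,817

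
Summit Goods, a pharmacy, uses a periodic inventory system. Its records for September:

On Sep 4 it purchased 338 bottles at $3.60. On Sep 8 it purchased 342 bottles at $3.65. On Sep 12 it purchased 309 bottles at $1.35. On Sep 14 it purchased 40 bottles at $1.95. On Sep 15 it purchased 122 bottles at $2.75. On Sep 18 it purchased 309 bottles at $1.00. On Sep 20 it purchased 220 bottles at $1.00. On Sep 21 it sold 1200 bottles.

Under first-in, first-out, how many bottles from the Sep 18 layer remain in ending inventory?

Sep 21, 1200 sold [FIFO — oldest first]: 338 @ $3.60 + 342 @ $3.65 + 309 @ $1.35 + 40 @ $1.95 + 122 @ $2.75 + 49 @ $1.00 = $3,344.75
Ending inventory: 260 @ $1.00 + 220 @ $1.00 = $480.00

260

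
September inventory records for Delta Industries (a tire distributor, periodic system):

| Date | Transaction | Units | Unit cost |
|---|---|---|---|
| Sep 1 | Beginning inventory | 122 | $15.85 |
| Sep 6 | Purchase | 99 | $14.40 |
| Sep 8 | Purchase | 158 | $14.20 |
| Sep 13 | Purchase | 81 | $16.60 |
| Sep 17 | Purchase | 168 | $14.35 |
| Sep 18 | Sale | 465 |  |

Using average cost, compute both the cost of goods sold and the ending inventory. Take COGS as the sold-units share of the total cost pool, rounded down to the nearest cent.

Sep 18, sell 465: 465/628 × $9,358.30 → $6,929.31
Ending inventory (cost pool remaining) = $2,428.99

COGS = $6,929.31; ending inventory = $2,428.99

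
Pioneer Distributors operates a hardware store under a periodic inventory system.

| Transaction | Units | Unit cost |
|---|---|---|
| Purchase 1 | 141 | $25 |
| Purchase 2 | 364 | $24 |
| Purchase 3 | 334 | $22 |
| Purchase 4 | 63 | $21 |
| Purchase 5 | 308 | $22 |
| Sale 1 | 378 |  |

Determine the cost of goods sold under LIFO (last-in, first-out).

Sale 1 (378) [LIFO — newest first]: 308 @ $22 + 63 @ $21 + 7 @ $22 = $8,253
Ending inventory: 141 @ $25 + 364 @ $24 + 327 @ $22 = $19,455
Check: goods available $27,708 = COGS $8,253 + ending $19,455

COGS = $8,253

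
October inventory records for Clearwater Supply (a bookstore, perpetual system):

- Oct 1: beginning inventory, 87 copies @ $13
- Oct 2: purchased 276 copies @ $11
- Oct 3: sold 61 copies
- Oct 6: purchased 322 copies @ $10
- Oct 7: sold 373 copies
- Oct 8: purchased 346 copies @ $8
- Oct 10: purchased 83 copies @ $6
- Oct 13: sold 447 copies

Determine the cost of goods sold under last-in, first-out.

COGS = $7,916

Oct 3, 61 sold [LIFO — newest first]: 61 @ $11 = $671
Oct 7, 373 sold [LIFO — newest first]: 322 @ $10 + 51 @ $11 = $3,781
Oct 13, 447 sold [LIFO — newest first]: 83 @ $6 + 346 @ $8 + 18 @ $11 = $3,464
Total COGS = $671 + $3,781 + $3,464 = $7,916
Ending inventory: 87 @ $13 + 146 @ $11 = $2,737
Check: goods available $10,653 = COGS $7,916 + ending $2,737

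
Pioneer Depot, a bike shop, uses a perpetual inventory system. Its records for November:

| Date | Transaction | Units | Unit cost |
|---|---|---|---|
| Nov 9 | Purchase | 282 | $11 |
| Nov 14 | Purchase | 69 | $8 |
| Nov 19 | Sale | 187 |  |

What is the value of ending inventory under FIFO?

Ending inventory = $1,597

Nov 19, 187 sold [FIFO — oldest first]: 187 @ $11 = $2,057
Ending inventory: 95 @ $11 + 69 @ $8 = $1,597
Check: goods available $3,654 = COGS $2,057 + ending $1,597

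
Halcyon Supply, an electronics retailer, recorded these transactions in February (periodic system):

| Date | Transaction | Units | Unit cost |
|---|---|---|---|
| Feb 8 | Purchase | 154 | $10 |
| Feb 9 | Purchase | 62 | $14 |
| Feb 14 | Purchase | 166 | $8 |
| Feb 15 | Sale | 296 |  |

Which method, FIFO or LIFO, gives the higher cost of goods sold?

FIFO

FIFO COGS: 154 @ $10 + 62 @ $14 + 80 @ $8 = $3,048
LIFO COGS: 166 @ $8 + 62 @ $14 + 68 @ $10 = $2,876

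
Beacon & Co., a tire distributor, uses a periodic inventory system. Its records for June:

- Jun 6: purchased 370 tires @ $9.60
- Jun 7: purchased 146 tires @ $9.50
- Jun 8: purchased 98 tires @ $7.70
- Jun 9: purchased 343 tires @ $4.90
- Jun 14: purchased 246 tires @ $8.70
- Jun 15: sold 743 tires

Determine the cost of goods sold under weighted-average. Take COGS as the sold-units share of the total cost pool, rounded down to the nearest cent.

Jun 15, sell 743: 743/1203 × $9,514.50 → $5,876.37
Ending inventory (cost pool remaining) = $3,638.13

COGS = $5,876.37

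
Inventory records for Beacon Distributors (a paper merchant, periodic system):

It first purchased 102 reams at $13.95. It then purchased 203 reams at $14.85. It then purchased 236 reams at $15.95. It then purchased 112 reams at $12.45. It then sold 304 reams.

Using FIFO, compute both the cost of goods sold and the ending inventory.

COGS = $4,422.60; ending inventory = $5,173.45

Sale 1 (304) [FIFO — oldest first]: 102 @ $13.95 + 202 @ $14.85 = $4,422.60
Ending inventory: 1 @ $14.85 + 236 @ $15.95 + 112 @ $12.45 = $5,173.45
Check: goods available $9,596.05 = COGS $4,422.60 + ending $5,173.45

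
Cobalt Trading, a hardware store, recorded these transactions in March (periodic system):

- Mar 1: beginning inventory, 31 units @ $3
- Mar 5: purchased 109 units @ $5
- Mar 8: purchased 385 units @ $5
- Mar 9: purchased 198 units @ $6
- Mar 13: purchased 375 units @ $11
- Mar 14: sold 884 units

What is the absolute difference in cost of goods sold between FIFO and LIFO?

FIFO COGS: 31 @ $3 + 109 @ $5 + 385 @ $5 + 198 @ $6 + 161 @ $11 = $5,522
LIFO COGS: 375 @ $11 + 198 @ $6 + 311 @ $5 = $6,868
Difference = |$5,522 − $6,868| = $1,346

$1,346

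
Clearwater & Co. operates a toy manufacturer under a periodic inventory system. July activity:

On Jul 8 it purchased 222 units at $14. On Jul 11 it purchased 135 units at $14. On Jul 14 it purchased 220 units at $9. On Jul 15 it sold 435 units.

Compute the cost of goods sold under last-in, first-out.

Jul 15, 435 sold [LIFO — newest first]: 220 @ $9 + 135 @ $14 + 80 @ $14 = $4,990
Ending inventory: 142 @ $14 = $1,988

COGS = $4,990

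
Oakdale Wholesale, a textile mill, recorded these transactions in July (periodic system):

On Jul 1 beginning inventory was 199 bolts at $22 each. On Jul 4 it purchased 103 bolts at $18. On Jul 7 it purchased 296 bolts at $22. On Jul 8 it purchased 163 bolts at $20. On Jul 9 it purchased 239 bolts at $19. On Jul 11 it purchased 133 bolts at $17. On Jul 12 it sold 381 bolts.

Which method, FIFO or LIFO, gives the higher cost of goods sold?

FIFO

FIFO COGS: 199 @ $22 + 103 @ $18 + 79 @ $22 = $7,970
LIFO COGS: 133 @ $17 + 239 @ $19 + 9 @ $20 = $6,982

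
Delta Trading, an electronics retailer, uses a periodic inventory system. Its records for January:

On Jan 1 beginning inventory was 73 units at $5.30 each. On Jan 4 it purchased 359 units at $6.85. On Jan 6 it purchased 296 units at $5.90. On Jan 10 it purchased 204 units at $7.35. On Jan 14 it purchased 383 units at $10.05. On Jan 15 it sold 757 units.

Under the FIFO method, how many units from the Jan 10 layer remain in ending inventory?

175

Jan 15, 757 sold [FIFO — oldest first]: 73 @ $5.30 + 359 @ $6.85 + 296 @ $5.90 + 29 @ $7.35 = $4,805.60
Ending inventory: 175 @ $7.35 + 383 @ $10.05 = $5,135.40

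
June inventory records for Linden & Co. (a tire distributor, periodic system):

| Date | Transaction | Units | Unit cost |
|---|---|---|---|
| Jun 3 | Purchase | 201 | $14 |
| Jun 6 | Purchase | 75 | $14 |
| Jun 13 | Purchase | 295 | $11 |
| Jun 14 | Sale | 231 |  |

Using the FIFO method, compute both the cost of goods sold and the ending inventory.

Jun 14, 231 sold [FIFO — oldest first]: 201 @ $14 + 30 @ $14 = $3,234
Ending inventory: 45 @ $14 + 295 @ $11 = $3,875
Check: goods available $7,109 = COGS $3,234 + ending $3,875

COGS = $3,234; ending inventory = $3,875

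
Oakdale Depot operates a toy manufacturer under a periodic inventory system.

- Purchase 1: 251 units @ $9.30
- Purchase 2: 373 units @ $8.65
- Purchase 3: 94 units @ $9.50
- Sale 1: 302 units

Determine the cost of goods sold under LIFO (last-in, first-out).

COGS = $2,692.20

Sale 1 (302) [LIFO — newest first]: 94 @ $9.50 + 208 @ $8.65 = $2,692.20
Ending inventory: 251 @ $9.30 + 165 @ $8.65 = $3,761.55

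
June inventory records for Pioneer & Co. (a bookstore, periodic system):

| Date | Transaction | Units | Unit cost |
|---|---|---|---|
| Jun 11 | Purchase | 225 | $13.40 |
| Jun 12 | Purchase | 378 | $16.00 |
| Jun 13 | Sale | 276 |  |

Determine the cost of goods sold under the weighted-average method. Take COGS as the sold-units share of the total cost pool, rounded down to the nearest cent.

Jun 13, sell 276: 276/603 × $9,063.00 → $4,148.23
Ending inventory (cost pool remaining) = $4,914.77

COGS = $4,148.23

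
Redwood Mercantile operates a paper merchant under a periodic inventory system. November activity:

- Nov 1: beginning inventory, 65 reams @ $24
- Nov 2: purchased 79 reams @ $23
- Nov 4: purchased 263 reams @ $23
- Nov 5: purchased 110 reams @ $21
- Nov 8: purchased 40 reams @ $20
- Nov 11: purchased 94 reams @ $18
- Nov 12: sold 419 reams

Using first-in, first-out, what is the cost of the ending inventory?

Nov 12, 419 sold [FIFO — oldest first]: 65 @ $24 + 79 @ $23 + 263 @ $23 + 12 @ $21 = $9,678
Ending inventory: 98 @ $21 + 40 @ $20 + 94 @ $18 = $4,550

Ending inventory = $4,550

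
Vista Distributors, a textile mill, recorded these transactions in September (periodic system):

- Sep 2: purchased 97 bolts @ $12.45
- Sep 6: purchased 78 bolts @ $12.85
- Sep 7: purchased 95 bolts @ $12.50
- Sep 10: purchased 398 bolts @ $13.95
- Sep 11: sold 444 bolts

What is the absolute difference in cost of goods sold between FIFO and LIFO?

$302.35

FIFO COGS: 97 @ $12.45 + 78 @ $12.85 + 95 @ $12.50 + 174 @ $13.95 = $5,824.75
LIFO COGS: 398 @ $13.95 + 46 @ $12.50 = $6,127.10
Difference = |$5,824.75 − $6,127.10| = $302.35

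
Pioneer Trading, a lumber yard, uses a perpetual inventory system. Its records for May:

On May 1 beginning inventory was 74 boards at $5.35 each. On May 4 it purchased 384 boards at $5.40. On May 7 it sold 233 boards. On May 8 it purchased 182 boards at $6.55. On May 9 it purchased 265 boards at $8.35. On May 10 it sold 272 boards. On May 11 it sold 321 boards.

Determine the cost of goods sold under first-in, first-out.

COGS = $5,214.70

May 7, 233 sold [FIFO — oldest first]: 74 @ $5.35 + 159 @ $5.40 = $1,254.50
May 10, 272 sold [FIFO — oldest first]: 225 @ $5.40 + 47 @ $6.55 = $1,522.85
May 11, 321 sold [FIFO — oldest first]: 135 @ $6.55 + 186 @ $8.35 = $2,437.35
Total COGS = $1,254.50 + $1,522.85 + $2,437.35 = $5,214.70
Ending inventory: 79 @ $8.35 = $659.65
Check: goods available $5,874.35 = COGS $5,214.70 + ending $659.65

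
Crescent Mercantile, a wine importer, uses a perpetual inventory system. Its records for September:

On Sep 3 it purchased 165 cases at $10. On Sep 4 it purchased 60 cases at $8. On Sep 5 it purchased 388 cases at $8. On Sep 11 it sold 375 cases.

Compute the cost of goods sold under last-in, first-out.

COGS = $3,000

Sep 11, 375 sold [LIFO — newest first]: 375 @ $8 = $3,000
Ending inventory: 165 @ $10 + 60 @ $8 + 13 @ $8 = $2,234
Check: goods available $5,234 = COGS $3,000 + ending $2,234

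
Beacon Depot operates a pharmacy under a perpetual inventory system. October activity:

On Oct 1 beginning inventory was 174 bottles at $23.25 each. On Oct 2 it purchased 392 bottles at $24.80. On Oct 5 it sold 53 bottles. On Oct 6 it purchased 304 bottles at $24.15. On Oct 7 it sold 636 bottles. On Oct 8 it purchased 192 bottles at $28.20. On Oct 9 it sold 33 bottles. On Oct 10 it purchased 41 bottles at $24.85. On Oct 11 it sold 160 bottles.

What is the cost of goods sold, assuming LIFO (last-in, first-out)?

Oct 5, 53 sold [LIFO — newest first]: 53 @ $24.80 = $1,314.40
Oct 7, 636 sold [LIFO — newest first]: 304 @ $24.15 + 332 @ $24.80 = $15,575.20
Oct 9, 33 sold [LIFO — newest first]: 33 @ $28.20 = $930.60
Oct 11, 160 sold [LIFO — newest first]: 41 @ $24.85 + 119 @ $28.20 = $4,374.65
Total COGS = $1,314.40 + $15,575.20 + $930.60 + $4,374.65 = $22,194.85
Ending inventory: 174 @ $23.25 + 7 @ $24.80 + 40 @ $28.20 = $5,347.10
Check: goods available $27,541.95 = COGS $22,194.85 + ending $5,347.10

COGS = $22,194.85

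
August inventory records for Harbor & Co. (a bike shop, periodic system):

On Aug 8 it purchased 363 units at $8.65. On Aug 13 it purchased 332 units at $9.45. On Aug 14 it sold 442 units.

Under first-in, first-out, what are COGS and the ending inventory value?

Aug 14, 442 sold [FIFO — oldest first]: 363 @ $8.65 + 79 @ $9.45 = $3,886.50
Ending inventory: 253 @ $9.45 = $2,390.85
Check: goods available $6,277.35 = COGS $3,886.50 + ending $2,390.85

COGS = $3,886.50; ending inventory = $2,390.85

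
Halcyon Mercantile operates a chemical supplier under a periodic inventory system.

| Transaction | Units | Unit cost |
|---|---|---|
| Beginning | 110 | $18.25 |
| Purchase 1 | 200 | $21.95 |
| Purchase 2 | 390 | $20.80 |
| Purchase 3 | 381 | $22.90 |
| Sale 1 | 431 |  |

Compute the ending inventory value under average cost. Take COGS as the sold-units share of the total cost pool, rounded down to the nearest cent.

Sale 1, sell 431: 431/1081 × $23,234.40 → $9,263.66
Ending inventory (cost pool remaining) = $13,970.74

Ending inventory = $13,970.74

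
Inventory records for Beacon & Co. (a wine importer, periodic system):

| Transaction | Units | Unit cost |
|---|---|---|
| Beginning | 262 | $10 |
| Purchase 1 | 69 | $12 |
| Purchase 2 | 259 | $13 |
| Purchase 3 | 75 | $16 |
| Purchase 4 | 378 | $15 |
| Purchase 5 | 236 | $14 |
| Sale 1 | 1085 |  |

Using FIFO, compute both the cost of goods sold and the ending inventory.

Sale 1 (1085) [FIFO — oldest first]: 262 @ $10 + 69 @ $12 + 259 @ $13 + 75 @ $16 + 378 @ $15 + 42 @ $14 = $14,273
Ending inventory: 194 @ $14 = $2,716

COGS = $14,273; ending inventory = $2,716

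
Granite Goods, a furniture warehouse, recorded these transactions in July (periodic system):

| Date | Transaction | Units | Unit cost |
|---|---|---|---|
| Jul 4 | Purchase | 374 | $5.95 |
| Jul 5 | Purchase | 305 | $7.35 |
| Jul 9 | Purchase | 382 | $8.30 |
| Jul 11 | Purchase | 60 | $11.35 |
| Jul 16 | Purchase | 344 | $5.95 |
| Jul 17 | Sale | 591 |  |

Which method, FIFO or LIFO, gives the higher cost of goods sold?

LIFO

FIFO COGS: 374 @ $5.95 + 217 @ $7.35 = $3,820.25
LIFO COGS: 344 @ $5.95 + 60 @ $11.35 + 187 @ $8.30 = $4,279.90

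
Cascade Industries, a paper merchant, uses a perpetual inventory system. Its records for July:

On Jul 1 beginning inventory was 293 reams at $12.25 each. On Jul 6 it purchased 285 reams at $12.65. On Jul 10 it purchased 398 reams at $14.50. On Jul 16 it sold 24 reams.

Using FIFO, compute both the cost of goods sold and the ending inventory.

COGS = $294.00; ending inventory = $12,671.50

Jul 16, 24 sold [FIFO — oldest first]: 24 @ $12.25 = $294.00
Ending inventory: 269 @ $12.25 + 285 @ $12.65 + 398 @ $14.50 = $12,671.50
Check: goods available $12,965.50 = COGS $294.00 + ending $12,671.50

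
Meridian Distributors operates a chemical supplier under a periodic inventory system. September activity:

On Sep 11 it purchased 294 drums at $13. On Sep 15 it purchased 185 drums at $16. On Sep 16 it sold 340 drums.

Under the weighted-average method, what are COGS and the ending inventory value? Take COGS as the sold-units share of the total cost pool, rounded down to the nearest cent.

Sep 16, sell 340: 340/479 × $6,782.00 → $4,813.94
Ending inventory (cost pool remaining) = $1,968.06

COGS = $4,813.94; ending inventory = $1,968.06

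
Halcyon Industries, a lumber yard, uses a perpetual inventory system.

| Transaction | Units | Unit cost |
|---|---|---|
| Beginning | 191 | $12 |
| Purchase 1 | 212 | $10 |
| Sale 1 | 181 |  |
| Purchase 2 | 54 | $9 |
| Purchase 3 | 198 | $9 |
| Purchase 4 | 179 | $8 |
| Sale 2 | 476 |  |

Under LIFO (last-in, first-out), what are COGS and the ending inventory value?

COGS = $5,988; ending inventory = $2,124

Sale 1 (181) [LIFO — newest first]: 181 @ $10 = $1,810
Sale 2 (476) [LIFO — newest first]: 179 @ $8 + 198 @ $9 + 54 @ $9 + 31 @ $10 + 14 @ $12 = $4,178
Total COGS = $1,810 + $4,178 = $5,988
Ending inventory: 177 @ $12 = $2,124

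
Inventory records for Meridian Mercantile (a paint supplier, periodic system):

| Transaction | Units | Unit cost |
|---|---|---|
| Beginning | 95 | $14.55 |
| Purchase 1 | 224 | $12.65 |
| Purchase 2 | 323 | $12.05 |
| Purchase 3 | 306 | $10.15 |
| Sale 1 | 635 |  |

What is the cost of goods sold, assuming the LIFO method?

Sale 1 (635) [LIFO — newest first]: 306 @ $10.15 + 323 @ $12.05 + 6 @ $12.65 = $7,073.95
Ending inventory: 95 @ $14.55 + 218 @ $12.65 = $4,139.95
Check: goods available $11,213.90 = COGS $7,073.95 + ending $4,139.95

COGS = $7,073.95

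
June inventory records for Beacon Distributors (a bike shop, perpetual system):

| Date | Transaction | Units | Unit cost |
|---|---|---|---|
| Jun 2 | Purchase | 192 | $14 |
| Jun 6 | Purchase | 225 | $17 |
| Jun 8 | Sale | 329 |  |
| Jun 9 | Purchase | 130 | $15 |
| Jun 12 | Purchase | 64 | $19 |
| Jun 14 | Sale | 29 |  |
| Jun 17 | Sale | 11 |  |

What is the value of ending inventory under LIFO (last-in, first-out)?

Ending inventory = $3,638

Jun 8, 329 sold [LIFO — newest first]: 225 @ $17 + 104 @ $14 = $5,281
Jun 14, 29 sold [LIFO — newest first]: 29 @ $19 = $551
Jun 17, 11 sold [LIFO — newest first]: 11 @ $19 = $209
Total COGS = $5,281 + $551 + $209 = $6,041
Ending inventory: 88 @ $14 + 130 @ $15 + 24 @ $19 = $3,638
Check: goods available $9,679 = COGS $6,041 + ending $3,638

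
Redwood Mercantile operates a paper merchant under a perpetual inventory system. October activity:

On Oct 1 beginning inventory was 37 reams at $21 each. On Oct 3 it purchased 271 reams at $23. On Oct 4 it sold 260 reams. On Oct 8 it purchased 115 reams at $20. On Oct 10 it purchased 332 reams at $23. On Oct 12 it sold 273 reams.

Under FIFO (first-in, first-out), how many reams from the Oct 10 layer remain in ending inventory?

222

Oct 4, 260 sold [FIFO — oldest first]: 37 @ $21 + 223 @ $23 = $5,906
Oct 12, 273 sold [FIFO — oldest first]: 48 @ $23 + 115 @ $20 + 110 @ $23 = $5,934
Total COGS = $5,906 + $5,934 = $11,840
Ending inventory: 222 @ $23 = $5,106
Check: goods available $16,946 = COGS $11,840 + ending $5,106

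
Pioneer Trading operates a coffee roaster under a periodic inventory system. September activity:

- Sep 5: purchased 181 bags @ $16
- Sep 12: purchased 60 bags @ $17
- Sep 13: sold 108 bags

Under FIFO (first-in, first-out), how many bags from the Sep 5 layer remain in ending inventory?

73

Sep 13, 108 sold [FIFO — oldest first]: 108 @ $16 = $1,728
Ending inventory: 73 @ $16 + 60 @ $17 = $2,188
Check: goods available $3,916 = COGS $1,728 + ending $2,188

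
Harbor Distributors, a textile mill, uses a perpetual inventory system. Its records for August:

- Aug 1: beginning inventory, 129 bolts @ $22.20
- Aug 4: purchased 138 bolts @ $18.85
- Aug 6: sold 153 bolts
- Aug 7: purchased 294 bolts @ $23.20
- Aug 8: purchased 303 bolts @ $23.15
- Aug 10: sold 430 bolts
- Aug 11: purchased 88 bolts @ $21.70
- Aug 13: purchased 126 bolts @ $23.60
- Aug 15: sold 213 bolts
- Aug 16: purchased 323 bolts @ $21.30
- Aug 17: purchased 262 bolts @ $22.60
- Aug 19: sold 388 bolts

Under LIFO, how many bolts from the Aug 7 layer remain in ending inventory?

Aug 6, 153 sold [LIFO — newest first]: 138 @ $18.85 + 15 @ $22.20 = $2,934.30
Aug 10, 430 sold [LIFO — newest first]: 303 @ $23.15 + 127 @ $23.20 = $9,960.85
Aug 15, 213 sold [LIFO — newest first]: 126 @ $23.60 + 87 @ $21.70 = $4,861.50
Aug 19, 388 sold [LIFO — newest first]: 262 @ $22.60 + 126 @ $21.30 = $8,605.00
Total COGS = $2,934.30 + $9,960.85 + $4,861.50 + $8,605.00 = $26,361.65
Ending inventory: 114 @ $22.20 + 167 @ $23.20 + 1 @ $21.70 + 197 @ $21.30 = $10,623.00
Check: goods available $36,984.65 = COGS $26,361.65 + ending $10,623.00

167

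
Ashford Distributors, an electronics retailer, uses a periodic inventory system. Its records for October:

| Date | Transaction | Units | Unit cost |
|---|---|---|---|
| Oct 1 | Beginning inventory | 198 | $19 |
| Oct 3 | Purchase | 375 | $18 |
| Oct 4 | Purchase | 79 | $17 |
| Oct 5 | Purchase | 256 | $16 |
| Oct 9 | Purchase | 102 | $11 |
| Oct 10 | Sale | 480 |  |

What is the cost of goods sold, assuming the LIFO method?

Oct 10, 480 sold [LIFO — newest first]: 102 @ $11 + 256 @ $16 + 79 @ $17 + 43 @ $18 = $7,335
Ending inventory: 198 @ $19 + 332 @ $18 = $9,738

COGS = $7,335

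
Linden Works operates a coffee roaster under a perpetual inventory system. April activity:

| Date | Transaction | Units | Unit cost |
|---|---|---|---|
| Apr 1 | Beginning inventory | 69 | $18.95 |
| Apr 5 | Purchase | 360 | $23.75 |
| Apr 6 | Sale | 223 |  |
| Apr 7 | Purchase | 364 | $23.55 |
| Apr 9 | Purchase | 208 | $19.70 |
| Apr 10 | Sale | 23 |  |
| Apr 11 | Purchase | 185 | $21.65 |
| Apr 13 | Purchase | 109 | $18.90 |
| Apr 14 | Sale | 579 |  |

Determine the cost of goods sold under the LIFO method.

COGS = $17,814.20

Apr 6, 223 sold [LIFO — newest first]: 223 @ $23.75 = $5,296.25
Apr 10, 23 sold [LIFO — newest first]: 23 @ $19.70 = $453.10
Apr 14, 579 sold [LIFO — newest first]: 109 @ $18.90 + 185 @ $21.65 + 185 @ $19.70 + 100 @ $23.55 = $12,064.85
Total COGS = $5,296.25 + $453.10 + $12,064.85 = $17,814.20
Ending inventory: 69 @ $18.95 + 137 @ $23.75 + 264 @ $23.55 = $10,778.50
Check: goods available $28,592.70 = COGS $17,814.20 + ending $10,778.50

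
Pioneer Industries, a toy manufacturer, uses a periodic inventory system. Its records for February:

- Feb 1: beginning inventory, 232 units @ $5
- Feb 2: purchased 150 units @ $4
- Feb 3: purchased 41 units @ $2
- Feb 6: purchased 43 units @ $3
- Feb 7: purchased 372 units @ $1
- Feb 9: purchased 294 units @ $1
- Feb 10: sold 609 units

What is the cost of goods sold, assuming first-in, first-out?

Feb 10, 609 sold [FIFO — oldest first]: 232 @ $5 + 150 @ $4 + 41 @ $2 + 43 @ $3 + 143 @ $1 = $2,114
Ending inventory: 229 @ $1 + 294 @ $1 = $523

COGS = $2,114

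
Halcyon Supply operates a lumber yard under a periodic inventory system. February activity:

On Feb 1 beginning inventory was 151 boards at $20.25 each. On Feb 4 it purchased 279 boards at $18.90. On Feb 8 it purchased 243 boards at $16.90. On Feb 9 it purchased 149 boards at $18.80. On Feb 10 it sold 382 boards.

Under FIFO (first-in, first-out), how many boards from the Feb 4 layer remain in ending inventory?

48

Feb 10, 382 sold [FIFO — oldest first]: 151 @ $20.25 + 231 @ $18.90 = $7,423.65
Ending inventory: 48 @ $18.90 + 243 @ $16.90 + 149 @ $18.80 = $7,815.10
Check: goods available $15,238.75 = COGS $7,423.65 + ending $7,815.10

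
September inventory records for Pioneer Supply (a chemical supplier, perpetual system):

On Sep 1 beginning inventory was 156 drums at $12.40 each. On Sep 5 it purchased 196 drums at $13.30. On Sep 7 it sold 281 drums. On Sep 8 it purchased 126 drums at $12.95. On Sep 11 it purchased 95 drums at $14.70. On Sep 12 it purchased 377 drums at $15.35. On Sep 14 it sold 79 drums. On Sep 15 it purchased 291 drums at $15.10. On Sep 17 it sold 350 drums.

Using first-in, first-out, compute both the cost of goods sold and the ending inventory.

COGS = $9,672.35; ending inventory = $8,078.10

Sep 7, 281 sold [FIFO — oldest first]: 156 @ $12.40 + 125 @ $13.30 = $3,596.90
Sep 14, 79 sold [FIFO — oldest first]: 71 @ $13.30 + 8 @ $12.95 = $1,047.90
Sep 17, 350 sold [FIFO — oldest first]: 118 @ $12.95 + 95 @ $14.70 + 137 @ $15.35 = $5,027.55
Total COGS = $3,596.90 + $1,047.90 + $5,027.55 = $9,672.35
Ending inventory: 240 @ $15.35 + 291 @ $15.10 = $8,078.10
Check: goods available $17,750.45 = COGS $9,672.35 + ending $8,078.10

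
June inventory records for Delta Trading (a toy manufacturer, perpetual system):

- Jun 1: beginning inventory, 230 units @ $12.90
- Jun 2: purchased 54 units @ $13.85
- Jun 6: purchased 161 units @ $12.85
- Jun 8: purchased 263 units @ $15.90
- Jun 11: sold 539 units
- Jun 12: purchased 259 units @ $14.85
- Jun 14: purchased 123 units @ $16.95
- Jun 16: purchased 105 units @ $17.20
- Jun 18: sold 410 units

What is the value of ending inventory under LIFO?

Jun 11, 539 sold [LIFO — newest first]: 263 @ $15.90 + 161 @ $12.85 + 54 @ $13.85 + 61 @ $12.90 = $7,785.35
Jun 18, 410 sold [LIFO — newest first]: 105 @ $17.20 + 123 @ $16.95 + 182 @ $14.85 = $6,593.55
Total COGS = $7,785.35 + $6,593.55 = $14,378.90
Ending inventory: 169 @ $12.90 + 77 @ $14.85 = $3,323.55
Check: goods available $17,702.45 = COGS $14,378.90 + ending $3,323.55

Ending inventory = $3,323.55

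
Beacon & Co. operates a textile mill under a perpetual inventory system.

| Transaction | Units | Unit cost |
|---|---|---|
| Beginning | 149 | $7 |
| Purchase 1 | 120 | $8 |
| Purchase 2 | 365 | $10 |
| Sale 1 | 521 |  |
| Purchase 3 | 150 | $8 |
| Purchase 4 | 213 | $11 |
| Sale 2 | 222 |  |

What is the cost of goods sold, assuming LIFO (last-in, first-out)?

COGS = $7,277

Sale 1 (521) [LIFO — newest first]: 365 @ $10 + 120 @ $8 + 36 @ $7 = $4,862
Sale 2 (222) [LIFO — newest first]: 213 @ $11 + 9 @ $8 = $2,415
Total COGS = $4,862 + $2,415 = $7,277
Ending inventory: 113 @ $7 + 141 @ $8 = $1,919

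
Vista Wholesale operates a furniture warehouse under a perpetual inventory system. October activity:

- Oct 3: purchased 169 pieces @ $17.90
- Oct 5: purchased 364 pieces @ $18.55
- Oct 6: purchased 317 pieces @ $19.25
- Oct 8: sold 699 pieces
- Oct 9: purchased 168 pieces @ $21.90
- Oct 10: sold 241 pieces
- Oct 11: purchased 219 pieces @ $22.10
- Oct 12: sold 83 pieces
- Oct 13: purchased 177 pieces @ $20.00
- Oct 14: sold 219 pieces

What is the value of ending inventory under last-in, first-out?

Oct 8, 699 sold [LIFO — newest first]: 317 @ $19.25 + 364 @ $18.55 + 18 @ $17.90 = $13,176.65
Oct 10, 241 sold [LIFO — newest first]: 168 @ $21.90 + 73 @ $17.90 = $4,985.90
Oct 12, 83 sold [LIFO — newest first]: 83 @ $22.10 = $1,834.30
Oct 14, 219 sold [LIFO — newest first]: 177 @ $20.00 + 42 @ $22.10 = $4,468.20
Total COGS = $13,176.65 + $4,985.90 + $1,834.30 + $4,468.20 = $24,465.05
Ending inventory: 78 @ $17.90 + 94 @ $22.10 = $3,473.60

Ending inventory = $3,473.60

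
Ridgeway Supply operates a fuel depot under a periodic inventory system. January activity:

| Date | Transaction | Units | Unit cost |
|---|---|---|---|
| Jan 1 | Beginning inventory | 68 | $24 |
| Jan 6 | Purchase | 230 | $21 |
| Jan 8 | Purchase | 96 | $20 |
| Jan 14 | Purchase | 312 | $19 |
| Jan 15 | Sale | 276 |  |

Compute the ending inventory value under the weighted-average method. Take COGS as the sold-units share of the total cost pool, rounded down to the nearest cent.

Jan 15, sell 276: 276/706 × $14,310.00 → $5,594.27
Ending inventory (cost pool remaining) = $8,715.73

Ending inventory = $8,715.73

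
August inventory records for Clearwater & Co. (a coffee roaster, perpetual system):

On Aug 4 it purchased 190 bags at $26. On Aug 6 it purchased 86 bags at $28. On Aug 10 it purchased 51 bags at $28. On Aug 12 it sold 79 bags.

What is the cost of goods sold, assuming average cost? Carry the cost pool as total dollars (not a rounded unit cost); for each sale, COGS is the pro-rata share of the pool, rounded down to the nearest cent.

After Aug 4: 190 on hand, pool $4,940.00 (≈ $26.0000 each)
After Aug 6: 276 on hand, pool $7,348.00 (≈ $26.6232 each)
After Aug 10: 327 on hand, pool $8,776.00 (≈ $26.8379 each)
Aug 12, sell 79: 79/327 × $8,776.00 → $2,120.19
Ending inventory (cost pool remaining) = $6,655.81

COGS = $2,120.19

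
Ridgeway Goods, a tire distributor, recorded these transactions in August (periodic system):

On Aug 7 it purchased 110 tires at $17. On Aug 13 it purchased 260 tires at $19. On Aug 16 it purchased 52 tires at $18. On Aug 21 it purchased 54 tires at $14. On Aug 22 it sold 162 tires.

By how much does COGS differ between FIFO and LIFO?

FIFO COGS: 110 @ $17 + 52 @ $19 = $2,858
LIFO COGS: 54 @ $14 + 52 @ $18 + 56 @ $19 = $2,756
Difference = |$2,858 − $2,756| = $102

$102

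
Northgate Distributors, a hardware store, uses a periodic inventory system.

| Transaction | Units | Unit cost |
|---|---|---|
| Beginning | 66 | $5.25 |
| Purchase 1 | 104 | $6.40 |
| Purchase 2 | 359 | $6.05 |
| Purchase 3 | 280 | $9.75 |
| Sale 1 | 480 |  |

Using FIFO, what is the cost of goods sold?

Sale 1 (480) [FIFO — oldest first]: 66 @ $5.25 + 104 @ $6.40 + 310 @ $6.05 = $2,887.60
Ending inventory: 49 @ $6.05 + 280 @ $9.75 = $3,026.45
Check: goods available $5,914.05 = COGS $2,887.60 + ending $3,026.45

COGS = $2,887.60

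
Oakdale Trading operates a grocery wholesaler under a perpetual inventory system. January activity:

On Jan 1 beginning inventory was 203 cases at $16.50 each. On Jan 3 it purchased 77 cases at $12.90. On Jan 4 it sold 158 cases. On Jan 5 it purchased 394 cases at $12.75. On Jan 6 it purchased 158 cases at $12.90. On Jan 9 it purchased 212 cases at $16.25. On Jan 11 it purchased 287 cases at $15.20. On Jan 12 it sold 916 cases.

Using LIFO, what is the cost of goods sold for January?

COGS = $15,477.65

Jan 4, 158 sold [LIFO — newest first]: 77 @ $12.90 + 81 @ $16.50 = $2,329.80
Jan 12, 916 sold [LIFO — newest first]: 287 @ $15.20 + 212 @ $16.25 + 158 @ $12.90 + 259 @ $12.75 = $13,147.85
Total COGS = $2,329.80 + $13,147.85 = $15,477.65
Ending inventory: 122 @ $16.50 + 135 @ $12.75 = $3,734.25
Check: goods available $19,211.90 = COGS $15,477.65 + ending $3,734.25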